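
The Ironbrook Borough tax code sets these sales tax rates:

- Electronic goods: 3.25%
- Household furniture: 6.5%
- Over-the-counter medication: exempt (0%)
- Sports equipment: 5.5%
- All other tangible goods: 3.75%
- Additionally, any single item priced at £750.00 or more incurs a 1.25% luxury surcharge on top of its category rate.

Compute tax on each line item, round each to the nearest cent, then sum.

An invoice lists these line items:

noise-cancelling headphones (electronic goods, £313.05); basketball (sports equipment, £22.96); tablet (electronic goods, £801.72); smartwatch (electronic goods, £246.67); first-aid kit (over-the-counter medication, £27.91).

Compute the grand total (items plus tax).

Noise-cancelling headphones £313.05: electronic goods → 3.25% → £10.17
Basketball £22.96: sports equipment → 5.5% → £1.26
Tablet £801.72: electronic goods → 3.25% + 1.25% surcharge = 4.5% → £36.08
Smartwatch £246.67: electronic goods → 3.25% → £8.02
First-aid kit £27.91: over-the-counter medication → 0% → £0.00
Subtotal = £1412.31; tax = £55.53; total due = £1467.84

£1467.84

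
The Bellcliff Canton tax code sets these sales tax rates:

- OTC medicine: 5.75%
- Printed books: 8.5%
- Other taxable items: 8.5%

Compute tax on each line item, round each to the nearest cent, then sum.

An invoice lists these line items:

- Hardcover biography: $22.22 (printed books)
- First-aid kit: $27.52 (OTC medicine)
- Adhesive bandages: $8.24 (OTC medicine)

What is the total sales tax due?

$3.94

Hardcover biography $22.22: printed books → 8.5% → $1.89
First-aid kit $27.52: OTC medicine → 5.75% → $1.58
Adhesive bandages $8.24: OTC medicine → 5.75% → $0.47
Total tax = $1.89 + $1.58 + $0.47 = $3.94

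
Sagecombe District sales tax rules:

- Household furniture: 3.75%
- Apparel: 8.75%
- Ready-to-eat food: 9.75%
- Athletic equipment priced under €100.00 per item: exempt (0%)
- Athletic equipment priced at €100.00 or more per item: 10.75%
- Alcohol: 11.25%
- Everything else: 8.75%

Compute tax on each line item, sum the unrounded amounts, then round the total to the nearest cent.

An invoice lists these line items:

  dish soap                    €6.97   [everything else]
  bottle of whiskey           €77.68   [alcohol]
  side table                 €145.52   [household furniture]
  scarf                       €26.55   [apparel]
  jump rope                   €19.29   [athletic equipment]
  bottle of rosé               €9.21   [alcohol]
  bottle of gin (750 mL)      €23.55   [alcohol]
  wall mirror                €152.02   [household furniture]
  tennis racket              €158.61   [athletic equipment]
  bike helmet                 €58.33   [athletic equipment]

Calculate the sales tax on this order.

€43.57

Dish soap €6.97: everything else → 8.75% → €0.609875
Bottle of whiskey €77.68: alcohol → 11.25% → €8.739
Side table €145.52: household furniture → 3.75% → €5.457
Scarf €26.55: apparel → 8.75% → €2.323125
Jump rope €19.29: athletic equipment, under €100.00 → 0% → €0.00
Bottle of rosé €9.21: alcohol → 11.25% → €1.036125
Bottle of gin (750 mL) €23.55: alcohol → 11.25% → €2.649375
Wall mirror €152.02: household furniture → 3.75% → €5.70075
Tennis racket €158.61: athletic equipment, €100.00 or more → 10.75% → €17.050575
Bike helmet €58.33: athletic equipment, under €100.00 → 0% → €0.00
Unrounded tax sum = €43.565825 → €43.57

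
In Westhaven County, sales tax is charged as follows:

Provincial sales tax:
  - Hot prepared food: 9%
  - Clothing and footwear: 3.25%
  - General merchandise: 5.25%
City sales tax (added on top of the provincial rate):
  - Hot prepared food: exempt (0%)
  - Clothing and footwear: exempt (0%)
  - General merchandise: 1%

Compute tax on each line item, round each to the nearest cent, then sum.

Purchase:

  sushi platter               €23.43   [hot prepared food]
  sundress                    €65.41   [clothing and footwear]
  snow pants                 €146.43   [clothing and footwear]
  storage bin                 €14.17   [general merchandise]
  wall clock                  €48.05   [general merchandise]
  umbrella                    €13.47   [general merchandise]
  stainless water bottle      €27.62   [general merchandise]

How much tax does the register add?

€15.46

Sushi platter €23.43: hot prepared food → 9% + 0% city = 9% → €2.11
Sundress €65.41: clothing and footwear → 3.25% + 0% city = 3.25% → €2.13
Snow pants €146.43: clothing and footwear → 3.25% + 0% city = 3.25% → €4.76
Storage bin €14.17: general merchandise → 5.25% + 1% city = 6.25% → €0.89
Wall clock €48.05: general merchandise → 5.25% + 1% city = 6.25% → €3.00
Umbrella €13.47: general merchandise → 5.25% + 1% city = 6.25% → €0.84
Stainless water bottle €27.62: general merchandise → 5.25% + 1% city = 6.25% → €1.73
Total tax = €2.11 + €2.13 + €4.76 + €0.89 + €3.00 + €0.84 + €1.73 = €15.46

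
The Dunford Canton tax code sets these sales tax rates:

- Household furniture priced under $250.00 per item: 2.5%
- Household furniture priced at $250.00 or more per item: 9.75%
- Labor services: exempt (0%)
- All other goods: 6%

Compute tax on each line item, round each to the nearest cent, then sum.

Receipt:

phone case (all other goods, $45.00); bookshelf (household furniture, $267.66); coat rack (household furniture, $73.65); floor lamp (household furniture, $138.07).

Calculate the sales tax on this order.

$34.09

Phone case $45.00: all other goods → 6% → $2.70
Bookshelf $267.66: household furniture, $250.00 or more → 9.75% → $26.10
Coat rack $73.65: household furniture, under $250.00 → 2.5% → $1.84
Floor lamp $138.07: household furniture, under $250.00 → 2.5% → $3.45
Total tax = $2.70 + $26.10 + $1.84 + $3.45 = $34.09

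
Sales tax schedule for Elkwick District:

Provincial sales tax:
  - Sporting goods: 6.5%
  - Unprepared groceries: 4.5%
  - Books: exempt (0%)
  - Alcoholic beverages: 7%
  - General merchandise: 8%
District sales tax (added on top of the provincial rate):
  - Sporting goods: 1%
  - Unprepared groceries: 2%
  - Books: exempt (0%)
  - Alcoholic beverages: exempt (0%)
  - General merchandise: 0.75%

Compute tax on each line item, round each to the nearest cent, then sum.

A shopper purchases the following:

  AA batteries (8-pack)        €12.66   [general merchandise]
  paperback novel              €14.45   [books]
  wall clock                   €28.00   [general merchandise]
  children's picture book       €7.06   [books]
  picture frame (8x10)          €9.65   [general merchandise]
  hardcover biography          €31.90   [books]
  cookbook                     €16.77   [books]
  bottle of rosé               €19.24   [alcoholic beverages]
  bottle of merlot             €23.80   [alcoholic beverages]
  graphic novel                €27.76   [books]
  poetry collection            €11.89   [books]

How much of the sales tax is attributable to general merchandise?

€4.40

AA batteries (8-pack) €12.66: general merchandise → 8% + 0.75% district = 8.75% → €1.11
Wall clock €28.00: general merchandise → 8% + 0.75% district = 8.75% → €2.45
Picture frame (8x10) €9.65: general merchandise → 8% + 0.75% district = 8.75% → €0.84
Tax on general merchandise = €1.11 + €2.45 + €0.84 = €4.40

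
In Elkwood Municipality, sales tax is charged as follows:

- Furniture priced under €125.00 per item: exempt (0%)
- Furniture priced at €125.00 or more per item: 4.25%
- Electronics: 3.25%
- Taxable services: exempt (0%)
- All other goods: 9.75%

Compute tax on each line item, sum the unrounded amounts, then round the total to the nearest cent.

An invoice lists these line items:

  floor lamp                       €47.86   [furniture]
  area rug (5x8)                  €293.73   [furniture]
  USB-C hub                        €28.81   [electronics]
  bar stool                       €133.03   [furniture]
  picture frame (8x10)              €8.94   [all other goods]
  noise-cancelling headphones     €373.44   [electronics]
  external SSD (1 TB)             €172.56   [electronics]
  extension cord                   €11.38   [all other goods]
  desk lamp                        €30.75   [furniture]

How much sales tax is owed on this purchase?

€38.80

Floor lamp €47.86: furniture, under €125.00 → 0% → €0.00
Area rug (5x8) €293.73: furniture, €125.00 or more → 4.25% → €12.483525
USB-C hub €28.81: electronics → 3.25% → €0.936325
Bar stool €133.03: furniture, €125.00 or more → 4.25% → €5.653775
Picture frame (8x10) €8.94: all other goods → 9.75% → €0.87165
Noise-cancelling headphones €373.44: electronics → 3.25% → €12.1368
External SSD (1 TB) €172.56: electronics → 3.25% → €5.6082
Extension cord €11.38: all other goods → 9.75% → €1.10955
Desk lamp €30.75: furniture, under €125.00 → 0% → €0.00
Unrounded tax sum = €38.799825 → €38.80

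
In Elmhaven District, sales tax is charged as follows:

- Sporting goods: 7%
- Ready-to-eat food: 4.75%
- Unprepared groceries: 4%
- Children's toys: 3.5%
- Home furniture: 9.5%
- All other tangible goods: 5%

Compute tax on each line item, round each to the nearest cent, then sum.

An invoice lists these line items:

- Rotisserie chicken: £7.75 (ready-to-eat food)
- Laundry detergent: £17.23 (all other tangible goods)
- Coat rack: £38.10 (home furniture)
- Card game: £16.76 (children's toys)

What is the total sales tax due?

£5.44

Rotisserie chicken £7.75: ready-to-eat food → 4.75% → £0.37
Laundry detergent £17.23: all other tangible goods → 5% → £0.86
Coat rack £38.10: home furniture → 9.5% → £3.62
Card game £16.76: children's toys → 3.5% → £0.59
Total tax = £0.37 + £0.86 + £3.62 + £0.59 = £5.44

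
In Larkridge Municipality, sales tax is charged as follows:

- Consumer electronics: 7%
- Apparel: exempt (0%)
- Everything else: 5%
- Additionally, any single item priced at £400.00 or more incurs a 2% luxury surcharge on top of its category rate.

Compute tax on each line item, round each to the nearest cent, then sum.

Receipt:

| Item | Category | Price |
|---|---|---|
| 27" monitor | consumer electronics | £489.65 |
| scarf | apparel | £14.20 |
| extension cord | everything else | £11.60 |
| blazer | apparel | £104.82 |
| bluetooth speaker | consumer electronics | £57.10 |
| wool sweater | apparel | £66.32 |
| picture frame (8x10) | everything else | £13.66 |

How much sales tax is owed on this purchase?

27" monitor £489.65: consumer electronics → 7% + 2% surcharge = 9% → £44.07
Scarf £14.20: apparel → 0% → £0.00
Extension cord £11.60: everything else → 5% → £0.58
Blazer £104.82: apparel → 0% → £0.00
Bluetooth speaker £57.10: consumer electronics → 7% → £4.00
Wool sweater £66.32: apparel → 0% → £0.00
Picture frame (8x10) £13.66: everything else → 5% → £0.68
Total tax = £44.07 + £0.58 + £4.00 + £0.68 = £49.33

£49.33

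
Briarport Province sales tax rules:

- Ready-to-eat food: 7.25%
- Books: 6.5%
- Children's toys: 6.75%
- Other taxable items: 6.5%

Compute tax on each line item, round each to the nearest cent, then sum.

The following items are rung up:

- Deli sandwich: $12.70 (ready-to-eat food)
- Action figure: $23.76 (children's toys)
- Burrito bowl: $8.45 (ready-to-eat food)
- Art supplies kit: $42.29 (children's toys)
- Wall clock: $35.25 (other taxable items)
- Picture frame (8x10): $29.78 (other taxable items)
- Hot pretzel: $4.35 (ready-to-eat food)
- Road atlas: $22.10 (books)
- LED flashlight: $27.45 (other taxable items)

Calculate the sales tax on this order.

Deli sandwich $12.70: ready-to-eat food → 7.25% → $0.92
Action figure $23.76: children's toys → 6.75% → $1.60
Burrito bowl $8.45: ready-to-eat food → 7.25% → $0.61
Art supplies kit $42.29: children's toys → 6.75% → $2.85
Wall clock $35.25: other taxable items → 6.5% → $2.29
Picture frame (8x10) $29.78: other taxable items → 6.5% → $1.94
Hot pretzel $4.35: ready-to-eat food → 7.25% → $0.32
Road atlas $22.10: books → 6.5% → $1.44
LED flashlight $27.45: other taxable items → 6.5% → $1.78
Total tax = $0.92 + $1.60 + $0.61 + $2.85 + $2.29 + $1.94 + $0.32 + $1.44 + $1.78 = $13.75

$13.75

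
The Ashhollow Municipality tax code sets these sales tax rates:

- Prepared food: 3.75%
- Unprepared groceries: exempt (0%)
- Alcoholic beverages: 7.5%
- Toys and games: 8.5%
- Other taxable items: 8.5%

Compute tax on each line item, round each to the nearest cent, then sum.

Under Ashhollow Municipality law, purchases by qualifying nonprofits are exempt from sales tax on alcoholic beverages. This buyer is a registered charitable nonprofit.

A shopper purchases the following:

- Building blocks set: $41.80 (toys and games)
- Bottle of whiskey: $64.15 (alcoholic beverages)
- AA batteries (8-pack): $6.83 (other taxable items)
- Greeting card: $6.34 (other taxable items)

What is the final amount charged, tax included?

Building blocks set $41.80: toys and games → 8.5% → $3.55
Bottle of whiskey $64.15: alcoholic beverages, buyer-exempt → 0% → $0.00
AA batteries (8-pack) $6.83: other taxable items → 8.5% → $0.58
Greeting card $6.34: other taxable items → 8.5% → $0.54
Subtotal = $119.12; tax = $4.67; total due = $123.79

$123.79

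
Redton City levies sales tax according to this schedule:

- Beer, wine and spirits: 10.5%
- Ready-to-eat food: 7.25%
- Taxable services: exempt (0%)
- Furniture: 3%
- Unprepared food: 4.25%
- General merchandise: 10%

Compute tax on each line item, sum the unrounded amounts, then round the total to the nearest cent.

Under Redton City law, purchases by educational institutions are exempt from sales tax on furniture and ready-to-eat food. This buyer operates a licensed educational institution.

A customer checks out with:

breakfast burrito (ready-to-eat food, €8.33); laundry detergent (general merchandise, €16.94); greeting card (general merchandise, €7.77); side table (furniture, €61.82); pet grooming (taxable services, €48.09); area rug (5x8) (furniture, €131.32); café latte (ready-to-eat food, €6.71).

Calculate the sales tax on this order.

Breakfast burrito €8.33: ready-to-eat food, buyer-exempt → 0% → €0.00
Laundry detergent €16.94: general merchandise → 10% → €1.694
Greeting card €7.77: general merchandise → 10% → €0.777
Side table €61.82: furniture, buyer-exempt → 0% → €0.00
Pet grooming €48.09: taxable services → 0% → €0.00
Area rug (5x8) €131.32: furniture, buyer-exempt → 0% → €0.00
Café latte €6.71: ready-to-eat food, buyer-exempt → 0% → €0.00
Unrounded tax sum = €2.471 → €2.47

€2.47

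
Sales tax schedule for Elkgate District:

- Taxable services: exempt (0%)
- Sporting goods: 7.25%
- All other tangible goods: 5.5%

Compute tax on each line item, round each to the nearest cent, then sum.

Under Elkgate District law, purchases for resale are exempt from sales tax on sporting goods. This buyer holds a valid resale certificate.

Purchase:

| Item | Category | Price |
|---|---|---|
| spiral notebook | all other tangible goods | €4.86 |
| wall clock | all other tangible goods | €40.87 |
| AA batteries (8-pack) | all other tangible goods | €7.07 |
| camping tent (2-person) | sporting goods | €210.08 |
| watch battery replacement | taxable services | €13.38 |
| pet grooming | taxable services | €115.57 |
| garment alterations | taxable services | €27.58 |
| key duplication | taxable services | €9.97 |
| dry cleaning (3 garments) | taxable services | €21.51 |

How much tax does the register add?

€2.91

Spiral notebook €4.86: all other tangible goods → 5.5% → €0.27
Wall clock €40.87: all other tangible goods → 5.5% → €2.25
AA batteries (8-pack) €7.07: all other tangible goods → 5.5% → €0.39
Camping tent (2-person) €210.08: sporting goods, buyer-exempt → 0% → €0.00
Watch battery replacement €13.38: taxable services → 0% → €0.00
Pet grooming €115.57: taxable services → 0% → €0.00
Garment alterations €27.58: taxable services → 0% → €0.00
Key duplication €9.97: taxable services → 0% → €0.00
Dry cleaning (3 garments) €21.51: taxable services → 0% → €0.00
Total tax = €0.27 + €2.25 + €0.39 = €2.91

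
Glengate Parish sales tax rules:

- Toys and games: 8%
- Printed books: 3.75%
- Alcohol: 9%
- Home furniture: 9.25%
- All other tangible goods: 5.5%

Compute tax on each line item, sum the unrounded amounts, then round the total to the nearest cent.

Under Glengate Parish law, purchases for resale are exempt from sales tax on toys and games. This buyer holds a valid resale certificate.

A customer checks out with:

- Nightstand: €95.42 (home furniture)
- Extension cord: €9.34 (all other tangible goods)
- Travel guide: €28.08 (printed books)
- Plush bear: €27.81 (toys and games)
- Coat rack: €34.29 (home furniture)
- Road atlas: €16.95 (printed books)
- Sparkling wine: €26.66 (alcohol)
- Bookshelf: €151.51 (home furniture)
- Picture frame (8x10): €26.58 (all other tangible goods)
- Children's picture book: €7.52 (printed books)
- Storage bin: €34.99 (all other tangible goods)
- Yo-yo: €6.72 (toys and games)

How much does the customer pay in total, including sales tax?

Nightstand €95.42: home furniture → 9.25% → €8.82635
Extension cord €9.34: all other tangible goods → 5.5% → €0.5137
Travel guide €28.08: printed books → 3.75% → €1.053
Plush bear €27.81: toys and games, buyer-exempt → 0% → €0.00
Coat rack €34.29: home furniture → 9.25% → €3.171825
Road atlas €16.95: printed books → 3.75% → €0.635625
Sparkling wine €26.66: alcohol → 9% → €2.3994
Bookshelf €151.51: home furniture → 9.25% → €14.014675
Picture frame (8x10) €26.58: all other tangible goods → 5.5% → €1.4619
Children's picture book €7.52: printed books → 3.75% → €0.282
Storage bin €34.99: all other tangible goods → 5.5% → €1.92445
Yo-yo €6.72: toys and games, buyer-exempt → 0% → €0.00
Subtotal = €465.87; unrounded tax = €34.282925 → €34.28; total due = €500.15

€500.15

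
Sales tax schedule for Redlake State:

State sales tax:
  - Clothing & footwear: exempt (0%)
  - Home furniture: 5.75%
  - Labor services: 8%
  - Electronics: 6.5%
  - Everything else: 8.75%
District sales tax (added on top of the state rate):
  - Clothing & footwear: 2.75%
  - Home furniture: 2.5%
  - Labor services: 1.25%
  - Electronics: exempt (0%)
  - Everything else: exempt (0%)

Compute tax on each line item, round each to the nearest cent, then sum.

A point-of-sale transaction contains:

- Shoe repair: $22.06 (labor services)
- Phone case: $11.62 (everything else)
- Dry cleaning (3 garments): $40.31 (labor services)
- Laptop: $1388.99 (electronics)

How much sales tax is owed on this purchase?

Shoe repair $22.06: labor services → 8% + 1.25% district = 9.25% → $2.04
Phone case $11.62: everything else → 8.75% + 0% district = 8.75% → $1.02
Dry cleaning (3 garments) $40.31: labor services → 8% + 1.25% district = 9.25% → $3.73
Laptop $1388.99: electronics → 6.5% + 0% district = 6.5% → $90.28
Total tax = $2.04 + $1.02 + $3.73 + $90.28 = $97.07

$97.07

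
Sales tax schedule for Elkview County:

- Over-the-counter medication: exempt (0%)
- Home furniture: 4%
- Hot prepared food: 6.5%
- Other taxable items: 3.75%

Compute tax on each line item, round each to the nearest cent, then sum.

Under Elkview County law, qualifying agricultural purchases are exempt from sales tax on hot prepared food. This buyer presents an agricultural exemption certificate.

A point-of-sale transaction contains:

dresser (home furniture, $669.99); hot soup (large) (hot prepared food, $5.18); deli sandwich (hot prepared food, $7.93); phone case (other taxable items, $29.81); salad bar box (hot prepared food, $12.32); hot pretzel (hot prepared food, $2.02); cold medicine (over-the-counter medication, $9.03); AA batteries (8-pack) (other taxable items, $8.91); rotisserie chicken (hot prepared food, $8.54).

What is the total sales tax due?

Dresser $669.99: home furniture → 4% → $26.80
Hot soup (large) $5.18: hot prepared food, buyer-exempt → 0% → $0.00
Deli sandwich $7.93: hot prepared food, buyer-exempt → 0% → $0.00
Phone case $29.81: other taxable items → 3.75% → $1.12
Salad bar box $12.32: hot prepared food, buyer-exempt → 0% → $0.00
Hot pretzel $2.02: hot prepared food, buyer-exempt → 0% → $0.00
Cold medicine $9.03: over-the-counter medication → 0% → $0.00
AA batteries (8-pack) $8.91: other taxable items → 3.75% → $0.33
Rotisserie chicken $8.54: hot prepared food, buyer-exempt → 0% → $0.00
Total tax = $26.80 + $1.12 + $0.33 = $28.25

$28.25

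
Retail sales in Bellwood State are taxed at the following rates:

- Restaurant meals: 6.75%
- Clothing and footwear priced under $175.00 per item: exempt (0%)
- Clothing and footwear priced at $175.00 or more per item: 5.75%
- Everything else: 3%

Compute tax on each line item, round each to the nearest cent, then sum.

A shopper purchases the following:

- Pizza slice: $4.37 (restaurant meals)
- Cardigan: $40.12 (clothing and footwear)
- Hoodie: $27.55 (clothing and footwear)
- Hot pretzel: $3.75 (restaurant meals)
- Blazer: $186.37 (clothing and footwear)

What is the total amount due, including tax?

Pizza slice $4.37: restaurant meals → 6.75% → $0.29
Cardigan $40.12: clothing and footwear, under $175.00 → 0% → $0.00
Hoodie $27.55: clothing and footwear, under $175.00 → 0% → $0.00
Hot pretzel $3.75: restaurant meals → 6.75% → $0.25
Blazer $186.37: clothing and footwear, $175.00 or more → 5.75% → $10.72
Subtotal = $262.16; tax = $11.26; total due = $273.42

$273.42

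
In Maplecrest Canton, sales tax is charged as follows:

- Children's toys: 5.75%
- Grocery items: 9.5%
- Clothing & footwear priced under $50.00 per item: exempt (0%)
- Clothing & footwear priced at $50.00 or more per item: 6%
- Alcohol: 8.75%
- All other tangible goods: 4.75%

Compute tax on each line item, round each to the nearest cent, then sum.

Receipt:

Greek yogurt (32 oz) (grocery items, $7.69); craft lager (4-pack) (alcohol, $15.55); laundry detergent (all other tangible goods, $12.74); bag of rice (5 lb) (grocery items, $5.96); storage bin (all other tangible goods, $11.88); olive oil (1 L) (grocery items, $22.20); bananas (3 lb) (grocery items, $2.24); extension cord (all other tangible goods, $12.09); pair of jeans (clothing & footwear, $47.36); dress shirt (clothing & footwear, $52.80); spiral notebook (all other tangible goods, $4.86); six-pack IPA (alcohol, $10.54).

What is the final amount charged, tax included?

$216.95

Greek yogurt (32 oz) $7.69: grocery items → 9.5% → $0.73
Craft lager (4-pack) $15.55: alcohol → 8.75% → $1.36
Laundry detergent $12.74: all other tangible goods → 4.75% → $0.61
Bag of rice (5 lb) $5.96: grocery items → 9.5% → $0.57
Storage bin $11.88: all other tangible goods → 4.75% → $0.56
Olive oil (1 L) $22.20: grocery items → 9.5% → $2.11
Bananas (3 lb) $2.24: grocery items → 9.5% → $0.21
Extension cord $12.09: all other tangible goods → 4.75% → $0.57
Pair of jeans $47.36: clothing & footwear, under $50.00 → 0% → $0.00
Dress shirt $52.80: clothing & footwear, $50.00 or more → 6% → $3.17
Spiral notebook $4.86: all other tangible goods → 4.75% → $0.23
Six-pack IPA $10.54: alcohol → 8.75% → $0.92
Subtotal = $205.91; tax = $11.04; total due = $216.95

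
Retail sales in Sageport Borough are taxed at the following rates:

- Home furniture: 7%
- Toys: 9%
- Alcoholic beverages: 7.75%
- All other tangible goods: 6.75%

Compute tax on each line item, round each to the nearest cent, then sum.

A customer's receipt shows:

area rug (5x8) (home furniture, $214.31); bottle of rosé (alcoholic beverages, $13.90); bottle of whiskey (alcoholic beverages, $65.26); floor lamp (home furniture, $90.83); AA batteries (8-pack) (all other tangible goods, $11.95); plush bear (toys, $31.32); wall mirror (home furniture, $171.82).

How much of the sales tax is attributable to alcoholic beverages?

$6.14

Bottle of rosé $13.90: alcoholic beverages → 7.75% → $1.08
Bottle of whiskey $65.26: alcoholic beverages → 7.75% → $5.06
Tax on alcoholic beverages = $1.08 + $5.06 = $6.14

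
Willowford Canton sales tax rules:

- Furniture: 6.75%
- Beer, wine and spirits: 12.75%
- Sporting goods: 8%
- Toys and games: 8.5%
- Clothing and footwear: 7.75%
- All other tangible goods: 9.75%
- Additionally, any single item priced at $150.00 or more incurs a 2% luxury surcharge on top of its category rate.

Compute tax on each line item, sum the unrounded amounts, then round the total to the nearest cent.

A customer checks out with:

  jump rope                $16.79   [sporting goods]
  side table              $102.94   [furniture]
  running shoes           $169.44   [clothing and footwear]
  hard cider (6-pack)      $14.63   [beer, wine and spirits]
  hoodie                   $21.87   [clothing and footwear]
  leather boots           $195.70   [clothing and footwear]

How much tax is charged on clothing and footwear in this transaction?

Running shoes $169.44: clothing and footwear → 7.75% + 2% surcharge = 9.75% → $16.5204
Hoodie $21.87: clothing and footwear → 7.75% → $1.694925
Leather boots $195.70: clothing and footwear → 7.75% + 2% surcharge = 9.75% → $19.08075
Tax on clothing and footwear: unrounded sum = $37.296075 → $37.30

$37.30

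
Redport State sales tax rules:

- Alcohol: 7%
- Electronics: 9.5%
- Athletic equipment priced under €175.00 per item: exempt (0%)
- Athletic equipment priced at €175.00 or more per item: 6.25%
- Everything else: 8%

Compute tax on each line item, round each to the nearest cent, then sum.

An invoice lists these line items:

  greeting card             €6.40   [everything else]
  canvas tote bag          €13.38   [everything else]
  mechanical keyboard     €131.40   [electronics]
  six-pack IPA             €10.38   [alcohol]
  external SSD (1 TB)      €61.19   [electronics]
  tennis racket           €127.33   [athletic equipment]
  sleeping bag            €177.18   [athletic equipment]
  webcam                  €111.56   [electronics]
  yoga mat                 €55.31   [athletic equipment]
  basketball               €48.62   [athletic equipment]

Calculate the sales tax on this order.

€42.27

Greeting card €6.40: everything else → 8% → €0.51
Canvas tote bag €13.38: everything else → 8% → €1.07
Mechanical keyboard €131.40: electronics → 9.5% → €12.48
Six-pack IPA €10.38: alcohol → 7% → €0.73
External SSD (1 TB) €61.19: electronics → 9.5% → €5.81
Tennis racket €127.33: athletic equipment, under €175.00 → 0% → €0.00
Sleeping bag €177.18: athletic equipment, €175.00 or more → 6.25% → €11.07
Webcam €111.56: electronics → 9.5% → €10.60
Yoga mat €55.31: athletic equipment, under €175.00 → 0% → €0.00
Basketball €48.62: athletic equipment, under €175.00 → 0% → €0.00
Total tax = €0.51 + €1.07 + €12.48 + €0.73 + €5.81 + €11.07 + €10.60 = €42.27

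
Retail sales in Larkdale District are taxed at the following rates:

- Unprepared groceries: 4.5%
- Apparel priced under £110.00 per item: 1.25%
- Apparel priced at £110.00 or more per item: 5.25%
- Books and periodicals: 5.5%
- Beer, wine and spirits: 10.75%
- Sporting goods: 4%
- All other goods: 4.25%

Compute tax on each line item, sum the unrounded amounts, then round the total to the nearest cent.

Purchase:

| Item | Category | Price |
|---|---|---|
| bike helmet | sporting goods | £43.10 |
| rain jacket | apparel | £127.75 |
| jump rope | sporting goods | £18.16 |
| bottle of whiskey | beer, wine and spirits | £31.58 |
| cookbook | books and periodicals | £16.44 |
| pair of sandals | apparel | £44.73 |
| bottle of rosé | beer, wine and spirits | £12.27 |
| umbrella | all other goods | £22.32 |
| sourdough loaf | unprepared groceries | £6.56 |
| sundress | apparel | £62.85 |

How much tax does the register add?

Bike helmet £43.10: sporting goods → 4% → £1.724
Rain jacket £127.75: apparel, £110.00 or more → 5.25% → £6.706875
Jump rope £18.16: sporting goods → 4% → £0.7264
Bottle of whiskey £31.58: beer, wine and spirits → 10.75% → £3.39485
Cookbook £16.44: books and periodicals → 5.5% → £0.9042
Pair of sandals £44.73: apparel, under £110.00 → 1.25% → £0.559125
Bottle of rosé £12.27: beer, wine and spirits → 10.75% → £1.319025
Umbrella £22.32: all other goods → 4.25% → £0.9486
Sourdough loaf £6.56: unprepared groceries → 4.5% → £0.2952
Sundress £62.85: apparel, under £110.00 → 1.25% → £0.785625
Unrounded tax sum = £17.3639 → £17.36

£17.36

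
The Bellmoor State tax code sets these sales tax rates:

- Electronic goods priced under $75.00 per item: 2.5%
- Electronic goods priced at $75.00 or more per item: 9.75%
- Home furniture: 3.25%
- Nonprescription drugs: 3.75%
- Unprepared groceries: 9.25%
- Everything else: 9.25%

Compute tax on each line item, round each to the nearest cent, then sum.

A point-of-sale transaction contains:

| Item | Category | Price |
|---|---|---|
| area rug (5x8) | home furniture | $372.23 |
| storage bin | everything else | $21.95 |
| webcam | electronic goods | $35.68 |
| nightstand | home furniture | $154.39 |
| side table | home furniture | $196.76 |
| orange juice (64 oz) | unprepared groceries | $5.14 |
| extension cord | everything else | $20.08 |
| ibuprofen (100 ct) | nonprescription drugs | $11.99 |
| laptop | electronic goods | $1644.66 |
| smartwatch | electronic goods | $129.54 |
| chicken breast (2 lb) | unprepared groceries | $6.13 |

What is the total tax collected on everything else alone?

$3.89

Storage bin $21.95: everything else → 9.25% → $2.03
Extension cord $20.08: everything else → 9.25% → $1.86
Tax on everything else = $2.03 + $1.86 = $3.89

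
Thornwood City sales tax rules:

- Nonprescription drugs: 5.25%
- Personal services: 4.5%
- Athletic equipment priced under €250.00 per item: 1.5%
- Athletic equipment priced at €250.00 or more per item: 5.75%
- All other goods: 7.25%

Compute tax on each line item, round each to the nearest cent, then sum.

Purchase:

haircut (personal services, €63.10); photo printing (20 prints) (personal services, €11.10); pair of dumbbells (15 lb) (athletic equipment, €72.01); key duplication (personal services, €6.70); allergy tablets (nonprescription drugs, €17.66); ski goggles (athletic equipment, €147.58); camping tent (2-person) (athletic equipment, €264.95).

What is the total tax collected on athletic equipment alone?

Pair of dumbbells (15 lb) €72.01: athletic equipment, under €250.00 → 1.5% → €1.08
Ski goggles €147.58: athletic equipment, under €250.00 → 1.5% → €2.21
Camping tent (2-person) €264.95: athletic equipment, €250.00 or more → 5.75% → €15.23
Tax on athletic equipment = €1.08 + €2.21 + €15.23 = €18.52

€18.52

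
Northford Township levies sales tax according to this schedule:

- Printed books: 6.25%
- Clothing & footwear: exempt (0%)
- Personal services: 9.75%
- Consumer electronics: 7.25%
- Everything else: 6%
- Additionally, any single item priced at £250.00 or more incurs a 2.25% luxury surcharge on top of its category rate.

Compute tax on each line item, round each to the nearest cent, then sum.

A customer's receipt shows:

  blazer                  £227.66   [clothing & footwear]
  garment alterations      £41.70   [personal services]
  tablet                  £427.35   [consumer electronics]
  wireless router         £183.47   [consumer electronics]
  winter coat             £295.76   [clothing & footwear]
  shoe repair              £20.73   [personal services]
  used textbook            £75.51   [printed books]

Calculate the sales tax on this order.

£71.36

Blazer £227.66: clothing & footwear → 0% → £0.00
Garment alterations £41.70: personal services → 9.75% → £4.07
Tablet £427.35: consumer electronics → 7.25% + 2.25% surcharge = 9.5% → £40.60
Wireless router £183.47: consumer electronics → 7.25% → £13.30
Winter coat £295.76: clothing & footwear → 0% + 2.25% surcharge = 2.25% → £6.65
Shoe repair £20.73: personal services → 9.75% → £2.02
Used textbook £75.51: printed books → 6.25% → £4.72
Total tax = £4.07 + £40.60 + £13.30 + £6.65 + £2.02 + £4.72 = £71.36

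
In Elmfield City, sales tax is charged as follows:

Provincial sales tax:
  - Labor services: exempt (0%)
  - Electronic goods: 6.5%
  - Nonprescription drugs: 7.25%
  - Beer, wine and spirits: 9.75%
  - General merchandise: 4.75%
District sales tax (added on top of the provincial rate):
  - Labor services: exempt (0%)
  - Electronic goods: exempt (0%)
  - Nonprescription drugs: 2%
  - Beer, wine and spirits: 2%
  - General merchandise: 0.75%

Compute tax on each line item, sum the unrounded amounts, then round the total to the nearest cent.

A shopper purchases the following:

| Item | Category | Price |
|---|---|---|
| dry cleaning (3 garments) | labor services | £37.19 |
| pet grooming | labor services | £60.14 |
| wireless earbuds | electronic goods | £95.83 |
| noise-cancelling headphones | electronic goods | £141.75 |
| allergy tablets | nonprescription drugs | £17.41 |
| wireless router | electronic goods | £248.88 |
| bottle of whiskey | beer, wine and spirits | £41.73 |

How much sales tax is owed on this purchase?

Dry cleaning (3 garments) £37.19: labor services → 0% + 0% district = 0% → £0.00
Pet grooming £60.14: labor services → 0% + 0% district = 0% → £0.00
Wireless earbuds £95.83: electronic goods → 6.5% + 0% district = 6.5% → £6.22895
Noise-cancelling headphones £141.75: electronic goods → 6.5% + 0% district = 6.5% → £9.21375
Allergy tablets £17.41: nonprescription drugs → 7.25% + 2% district = 9.25% → £1.610425
Wireless router £248.88: electronic goods → 6.5% + 0% district = 6.5% → £16.1772
Bottle of whiskey £41.73: beer, wine and spirits → 9.75% + 2% district = 11.75% → £4.903275
Unrounded tax sum = £38.1336 → £38.13

£38.13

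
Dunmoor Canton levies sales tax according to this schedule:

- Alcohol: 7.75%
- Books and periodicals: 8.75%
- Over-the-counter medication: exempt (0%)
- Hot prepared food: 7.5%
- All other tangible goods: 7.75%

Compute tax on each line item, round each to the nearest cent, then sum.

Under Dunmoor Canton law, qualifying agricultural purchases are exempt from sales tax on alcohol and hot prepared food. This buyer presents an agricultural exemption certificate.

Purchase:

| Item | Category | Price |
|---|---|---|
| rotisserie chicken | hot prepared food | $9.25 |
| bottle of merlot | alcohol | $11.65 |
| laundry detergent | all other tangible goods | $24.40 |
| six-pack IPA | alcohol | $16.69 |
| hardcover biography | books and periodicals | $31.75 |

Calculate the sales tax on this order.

$4.67

Rotisserie chicken $9.25: hot prepared food, buyer-exempt → 0% → $0.00
Bottle of merlot $11.65: alcohol, buyer-exempt → 0% → $0.00
Laundry detergent $24.40: all other tangible goods → 7.75% → $1.89
Six-pack IPA $16.69: alcohol, buyer-exempt → 0% → $0.00
Hardcover biography $31.75: books and periodicals → 8.75% → $2.78
Total tax = $1.89 + $2.78 = $4.67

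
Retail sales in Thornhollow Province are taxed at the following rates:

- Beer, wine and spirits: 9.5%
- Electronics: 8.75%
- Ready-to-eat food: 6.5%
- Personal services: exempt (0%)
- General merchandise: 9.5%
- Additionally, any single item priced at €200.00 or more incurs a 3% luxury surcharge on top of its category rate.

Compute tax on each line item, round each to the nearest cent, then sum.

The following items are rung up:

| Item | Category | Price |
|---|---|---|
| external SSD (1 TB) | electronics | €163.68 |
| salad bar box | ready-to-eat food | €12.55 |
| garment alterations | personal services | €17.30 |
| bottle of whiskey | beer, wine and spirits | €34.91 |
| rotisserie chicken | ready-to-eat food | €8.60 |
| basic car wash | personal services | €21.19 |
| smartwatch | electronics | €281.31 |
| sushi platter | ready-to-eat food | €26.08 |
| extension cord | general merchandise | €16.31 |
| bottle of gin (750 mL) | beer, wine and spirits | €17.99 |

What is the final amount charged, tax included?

External SSD (1 TB) €163.68: electronics → 8.75% → €14.32
Salad bar box €12.55: ready-to-eat food → 6.5% → €0.82
Garment alterations €17.30: personal services → 0% → €0.00
Bottle of whiskey €34.91: beer, wine and spirits → 9.5% → €3.32
Rotisserie chicken €8.60: ready-to-eat food → 6.5% → €0.56
Basic car wash €21.19: personal services → 0% → €0.00
Smartwatch €281.31: electronics → 8.75% + 3% surcharge = 11.75% → €33.05
Sushi platter €26.08: ready-to-eat food → 6.5% → €1.70
Extension cord €16.31: general merchandise → 9.5% → €1.55
Bottle of gin (750 mL) €17.99: beer, wine and spirits → 9.5% → €1.71
Subtotal = €599.92; tax = €57.03; total due = €656.95

€656.95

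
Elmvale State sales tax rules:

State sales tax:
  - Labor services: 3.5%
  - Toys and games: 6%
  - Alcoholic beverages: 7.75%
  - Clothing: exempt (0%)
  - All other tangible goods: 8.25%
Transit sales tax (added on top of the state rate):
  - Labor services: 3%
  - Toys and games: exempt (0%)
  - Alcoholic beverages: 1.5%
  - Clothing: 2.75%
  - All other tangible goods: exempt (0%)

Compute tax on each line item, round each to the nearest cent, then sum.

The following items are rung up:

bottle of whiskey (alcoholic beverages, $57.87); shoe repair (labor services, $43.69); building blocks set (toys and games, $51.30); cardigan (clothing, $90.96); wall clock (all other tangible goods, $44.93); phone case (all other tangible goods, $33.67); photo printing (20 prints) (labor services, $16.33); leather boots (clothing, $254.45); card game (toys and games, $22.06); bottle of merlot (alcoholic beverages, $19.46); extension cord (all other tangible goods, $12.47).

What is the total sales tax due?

Bottle of whiskey $57.87: alcoholic beverages → 7.75% + 1.5% transit = 9.25% → $5.35
Shoe repair $43.69: labor services → 3.5% + 3% transit = 6.5% → $2.84
Building blocks set $51.30: toys and games → 6% + 0% transit = 6% → $3.08
Cardigan $90.96: clothing → 0% + 2.75% transit = 2.75% → $2.50
Wall clock $44.93: all other tangible goods → 8.25% + 0% transit = 8.25% → $3.71
Phone case $33.67: all other tangible goods → 8.25% + 0% transit = 8.25% → $2.78
Photo printing (20 prints) $16.33: labor services → 3.5% + 3% transit = 6.5% → $1.06
Leather boots $254.45: clothing → 0% + 2.75% transit = 2.75% → $7.00
Card game $22.06: toys and games → 6% + 0% transit = 6% → $1.32
Bottle of merlot $19.46: alcoholic beverages → 7.75% + 1.5% transit = 9.25% → $1.80
Extension cord $12.47: all other tangible goods → 8.25% + 0% transit = 8.25% → $1.03
Total tax = $5.35 + $2.84 + $3.08 + $2.50 + $3.71 + $2.78 + $1.06 + $7.00 + $1.32 + $1.80 + $1.03 = $32.47

$32.47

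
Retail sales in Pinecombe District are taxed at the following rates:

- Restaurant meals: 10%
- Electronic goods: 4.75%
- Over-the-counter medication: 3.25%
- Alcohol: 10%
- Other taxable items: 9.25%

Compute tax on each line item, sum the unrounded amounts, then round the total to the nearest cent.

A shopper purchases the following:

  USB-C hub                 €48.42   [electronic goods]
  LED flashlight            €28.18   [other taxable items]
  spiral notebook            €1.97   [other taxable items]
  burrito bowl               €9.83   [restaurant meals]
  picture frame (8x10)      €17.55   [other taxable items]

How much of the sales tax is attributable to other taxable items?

€4.41

LED flashlight €28.18: other taxable items → 9.25% → €2.60665
Spiral notebook €1.97: other taxable items → 9.25% → €0.182225
Picture frame (8x10) €17.55: other taxable items → 9.25% → €1.623375
Tax on other taxable items: unrounded sum = €4.41225 → €4.41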